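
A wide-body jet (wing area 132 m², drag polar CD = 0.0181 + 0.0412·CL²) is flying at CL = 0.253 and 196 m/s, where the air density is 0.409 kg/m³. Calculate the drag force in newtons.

CD = 0.0181 + 0.0412 × 0.253² = 0.02074
D = ½ρv²S·CD = ½ × 0.409 × 196² × 132 × 0.02074 = 21500 N

D = 21500 N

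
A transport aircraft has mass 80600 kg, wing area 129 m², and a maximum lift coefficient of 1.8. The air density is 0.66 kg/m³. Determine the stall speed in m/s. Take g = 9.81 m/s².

Stall occurs when L = W at CL,max. W = mg = 80600 × 9.81 = 7.907×10^5 N.
V_stall = √(2W/(ρ·S·CL,max)) = √(2 × 7.907×10^5 / (0.66 × 129 × 1.8))
V_stall = √10320 = 102 m/s

V_stall = 102 m/s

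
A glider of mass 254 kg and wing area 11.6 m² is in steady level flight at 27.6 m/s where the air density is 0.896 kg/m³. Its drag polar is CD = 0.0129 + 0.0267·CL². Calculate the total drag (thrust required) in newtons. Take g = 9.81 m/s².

D = 92.9 N

Weight W = mg = 254 × 9.81 = 2491.7 N; in level flight L = W.
Dynamic pressure q = 0.5 × 0.896 × 27.6² = 341.3 Pa.
CL = 2W/(ρv²S) = 2×2491.7/(0.896×27.6²×11.6) = 0.6294.
CD = 0.0129 + 0.0267 × 0.6294² = 0.02348.
D = q·S·CD = 341.3 × 11.6 × 0.02348 = 92.94 N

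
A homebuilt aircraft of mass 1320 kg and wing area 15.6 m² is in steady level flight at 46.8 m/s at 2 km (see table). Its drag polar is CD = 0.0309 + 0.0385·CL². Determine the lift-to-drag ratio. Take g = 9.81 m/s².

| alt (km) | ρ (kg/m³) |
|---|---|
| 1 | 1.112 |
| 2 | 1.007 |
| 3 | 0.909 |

At 2 km, from the table: ρ = 1.007 kg/m³.
Weight W = mg = 1320 × 9.81 = 12949 N; in level flight L = W.
Dynamic pressure q = 0.5 × 1.007 × 46.8² = 1103 Pa.
CL = W/(q·S) = 12949 / (1103 × 15.6) = 0.7527.
CD = 0.0309 + 0.0385 × 0.7527² = 0.05271.
L/D = CL/CD = 0.7527 / 0.05271 = 14.3

L/D = 14.3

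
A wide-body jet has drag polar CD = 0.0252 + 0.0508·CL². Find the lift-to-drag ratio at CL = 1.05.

CD = 0.0252 + 0.0508 × 1.05² = 0.08121
L/D = CL/CD = 1.05 / 0.08121 = 12.9

L/D = 12.9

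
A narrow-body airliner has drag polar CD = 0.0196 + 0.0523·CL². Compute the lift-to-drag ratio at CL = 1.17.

CD = 0.0196 + 0.0523 × 1.17² = 0.09119
L/D = CL/CD = 1.17 / 0.09119 = 12.8

L/D = 12.8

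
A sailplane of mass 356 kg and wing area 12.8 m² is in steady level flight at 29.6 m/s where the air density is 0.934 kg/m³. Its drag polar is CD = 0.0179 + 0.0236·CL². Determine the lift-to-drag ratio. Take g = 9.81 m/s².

L/D = 23.5

In steady level flight, lift balances weight: W = mg = 356 × 9.81 = 3492.4 N.
q = ½ρv² = ½ × 0.934 × 29.6² = 409.2 Pa.
Required CL = L/(qS) = 3492.4/(409.2·12.8) = 0.6668.
CD = 0.0179 + 0.0236 × 0.6668² = 0.02839.
L/D = CL/CD = 0.6668 / 0.02839 = 23.5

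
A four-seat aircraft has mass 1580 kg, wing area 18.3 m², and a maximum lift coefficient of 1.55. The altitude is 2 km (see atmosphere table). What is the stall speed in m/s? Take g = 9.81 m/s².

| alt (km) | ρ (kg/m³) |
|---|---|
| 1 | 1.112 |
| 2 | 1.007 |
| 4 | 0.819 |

At 2 km, from the table: ρ = 1.007 kg/m³.
Weight W = mg = 1580 × 9.81 = 15500 N.
V_stall = √(2W/(ρ·S·CL,max)) = √(2 × 15500 / (1.007 × 18.3 × 1.55))
V_stall = √1085 = 32.9 m/s

V_stall = 32.9 m/s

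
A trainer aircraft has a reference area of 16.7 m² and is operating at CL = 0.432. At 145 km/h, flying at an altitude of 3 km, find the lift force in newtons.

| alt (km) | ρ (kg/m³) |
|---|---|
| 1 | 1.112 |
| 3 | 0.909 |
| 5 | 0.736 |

L = 5320 N

At 3 km, from the table: ρ = 0.909 kg/m³.
Convert speed: v = 145 km/h ÷ 3.6 = 40.28 m/s.
L = ½ρv²S·CL = ½ × 0.909 × 40.28² × 16.7 × 0.432 = 5320 N ≈ 5.32 kN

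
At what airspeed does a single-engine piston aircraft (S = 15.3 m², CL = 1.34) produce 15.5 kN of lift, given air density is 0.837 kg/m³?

v = 42.5 m/s

L = ½ρv²S·CL ⇒ v = √(2L/(ρ·S·CL))
v = √(2 × 15500 / (0.837 × 15.3 × 1.34)) = √1807 = 42.5 m/s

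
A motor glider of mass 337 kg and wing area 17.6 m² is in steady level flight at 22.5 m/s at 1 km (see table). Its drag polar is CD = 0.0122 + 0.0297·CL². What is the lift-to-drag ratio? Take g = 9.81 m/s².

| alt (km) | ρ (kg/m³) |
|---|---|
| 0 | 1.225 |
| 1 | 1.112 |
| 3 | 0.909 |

L/D = 26.2

At 1 km, from the table: ρ = 1.112 kg/m³.
Level flight ⇒ L = W = m·g = 337 × 9.81 = 3306 N.
q = ½ρv² = ½ × 1.112 × 22.5² = 281.5 Pa.
CL = 2W/(ρv²S) = 2×3306/(1.112×22.5²×17.6) = 0.6673.
CD = 0.0122 + 0.0297 × 0.6673² = 0.02543.
L/D = CL/CD = 0.6673 / 0.02543 = 26.2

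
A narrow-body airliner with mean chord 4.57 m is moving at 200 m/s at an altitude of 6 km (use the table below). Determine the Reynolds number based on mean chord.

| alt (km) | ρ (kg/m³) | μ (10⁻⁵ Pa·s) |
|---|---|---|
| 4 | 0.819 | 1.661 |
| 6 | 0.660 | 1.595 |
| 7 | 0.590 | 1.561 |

At 6 km, from the table: ρ = 0.660 kg/m³, μ = 1.595×10⁻⁵ Pa·s.
Re = ρ·v·c/μ = 0.66 × 200 × 4.57 / (1.595×10⁻⁵) = 3.78×10^7

Re = 3.78×10^7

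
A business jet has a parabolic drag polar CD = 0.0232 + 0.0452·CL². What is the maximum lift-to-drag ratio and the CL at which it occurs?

For CD = CD0 + K·CL², (L/D)max occurs at CL* = √(CD0/K) and equals 1/(2√(K·CD0)).
(L/D)max = 1/(2√(0.0452 × 0.0232)) = 1/(2 × 0.03238) = 15.4
CL* = √(0.0232/0.0452) = 0.716

(L/D)max = 15.4, at CL = 0.716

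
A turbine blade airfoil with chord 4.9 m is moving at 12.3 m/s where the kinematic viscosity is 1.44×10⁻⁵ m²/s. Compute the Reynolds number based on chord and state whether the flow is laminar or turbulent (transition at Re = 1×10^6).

Re = 4.19×10^6 (turbulent)

Re = v·c/ν = 12.3 × 4.9 / (1.44×10⁻⁵) = 4.19×10^6
Since 4.19×10^6 > 1×10^6, the flow is turbulent.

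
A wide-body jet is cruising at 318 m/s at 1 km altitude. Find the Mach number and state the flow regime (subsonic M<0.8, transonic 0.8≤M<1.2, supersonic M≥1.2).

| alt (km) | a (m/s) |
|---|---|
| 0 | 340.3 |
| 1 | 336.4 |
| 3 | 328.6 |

At 1 km, from the table: a = 336.4 m/s.
M = v/a = 318 / 336.4 = 0.945
M = 0.945 → transonic.

M = 0.945 (transonic)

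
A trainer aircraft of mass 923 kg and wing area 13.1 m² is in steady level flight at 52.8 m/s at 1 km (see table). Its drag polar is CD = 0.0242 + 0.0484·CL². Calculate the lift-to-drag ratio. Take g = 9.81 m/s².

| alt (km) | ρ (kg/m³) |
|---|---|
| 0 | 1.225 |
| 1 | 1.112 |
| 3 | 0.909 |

L/D = 13.2

At 1 km, from the table: ρ = 1.112 kg/m³.
Level flight ⇒ L = W = m·g = 923 × 9.81 = 9054.6 N.
Dynamic pressure q = 0.5 × 1.112 × 52.8² = 1550 Pa.
CL = 2W/(ρv²S) = 2×9054.6/(1.112×52.8²×13.1) = 0.4459.
CD = 0.0242 + 0.0484 × 0.4459² = 0.03382.
L/D = CL/CD = 0.4459 / 0.03382 = 13.2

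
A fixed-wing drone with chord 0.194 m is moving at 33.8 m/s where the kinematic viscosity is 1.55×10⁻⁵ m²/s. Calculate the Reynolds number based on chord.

Re = 4.23×10^5

Re = v·c/ν = 33.8 × 0.194 / (1.55×10⁻⁵) = 4.23×10^5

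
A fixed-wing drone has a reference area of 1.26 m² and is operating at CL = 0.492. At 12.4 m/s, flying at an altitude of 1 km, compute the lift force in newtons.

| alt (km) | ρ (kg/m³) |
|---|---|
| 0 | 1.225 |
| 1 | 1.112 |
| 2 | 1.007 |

At 1 km, from the table: ρ = 1.112 kg/m³.
Dynamic pressure q = ½ρv² = ½ × 1.112 × 12.4² = 85.49 Pa.
L = q·S·CL = 85.49 × 1.26 × 0.492 = 53 N

L = 53 N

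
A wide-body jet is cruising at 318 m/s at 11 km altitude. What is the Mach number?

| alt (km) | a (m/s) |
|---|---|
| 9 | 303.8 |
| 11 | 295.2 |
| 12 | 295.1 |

M = 1.08

At 11 km, from the table: a = 295.2 m/s.
M = v/a = 318 / 295.2 = 1.08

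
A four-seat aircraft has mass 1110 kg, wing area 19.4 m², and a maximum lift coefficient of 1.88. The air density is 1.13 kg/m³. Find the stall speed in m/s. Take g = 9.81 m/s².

At stall, lift equals weight: L = W = m·g = 1110 × 9.81 = 10890 N.
From L = ½ρV²S·CL,max = W: V_stall = √(2W/(ρSCL,max)) = √(2·10890/(1.13·19.4·1.88))
V_stall = √528.4 = 23 m/s

V_stall = 23 m/s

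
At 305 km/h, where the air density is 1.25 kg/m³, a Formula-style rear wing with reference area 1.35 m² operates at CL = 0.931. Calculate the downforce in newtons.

Convert speed: v = 305 km/h ÷ 3.6 = 84.72 m/s.
Dynamic pressure q = ½ρv² = ½ × 1.25 × 84.72² = 4486 Pa.
L = q·S·CL = 4486 × 1.35 × 0.931 = 5640 N ≈ 5.64 kN

L = 5640 N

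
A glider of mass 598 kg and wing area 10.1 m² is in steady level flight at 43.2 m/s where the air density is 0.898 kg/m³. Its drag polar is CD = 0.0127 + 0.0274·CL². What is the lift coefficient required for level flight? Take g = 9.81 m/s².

Weight W = mg = 598 × 9.81 = 5866.4 N; in level flight L = W.
Dynamic pressure q = 0.5 × 0.898 × 43.2² = 837.9 Pa.
CL = 2W/(ρv²S) = 2×5866.4/(0.898×43.2²×10.1) = 0.6932.

CL = 0.693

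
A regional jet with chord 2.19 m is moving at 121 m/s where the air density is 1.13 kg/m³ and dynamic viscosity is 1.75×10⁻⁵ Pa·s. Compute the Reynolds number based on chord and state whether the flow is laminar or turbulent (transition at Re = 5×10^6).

Re = 1.71×10^7 (turbulent)

Re = ρ·v·c/μ = 1.13 × 121 × 2.19 / (1.75×10⁻⁵) = 1.71×10^7
Since 1.71×10^7 > 5×10^6, the flow is turbulent.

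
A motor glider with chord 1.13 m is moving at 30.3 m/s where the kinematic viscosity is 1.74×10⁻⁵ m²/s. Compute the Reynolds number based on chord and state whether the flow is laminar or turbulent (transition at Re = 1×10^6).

Re = 1.97×10^6 (turbulent)

Re = v·c/ν = 30.3 × 1.13 / (1.74×10⁻⁵) = 1.97×10^6
Since 1.97×10^6 > 1×10^6, the flow is turbulent.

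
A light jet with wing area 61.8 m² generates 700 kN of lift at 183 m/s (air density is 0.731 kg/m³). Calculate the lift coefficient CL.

CL = 0.925

From L = ½ρv²S·CL, rearranging gives CL = 2L/(ρv²S).
CL = 2 × 7×10^5 / (0.731 × 183² × 61.8) = 0.925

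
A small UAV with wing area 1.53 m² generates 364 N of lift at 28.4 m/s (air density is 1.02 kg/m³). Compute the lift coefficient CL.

CL = 0.578

From L = ½ρv²S·CL, rearranging gives CL = 2L/(ρv²S).
CL = 2 × 364 / (1.02 × 28.4² × 1.53) = 0.578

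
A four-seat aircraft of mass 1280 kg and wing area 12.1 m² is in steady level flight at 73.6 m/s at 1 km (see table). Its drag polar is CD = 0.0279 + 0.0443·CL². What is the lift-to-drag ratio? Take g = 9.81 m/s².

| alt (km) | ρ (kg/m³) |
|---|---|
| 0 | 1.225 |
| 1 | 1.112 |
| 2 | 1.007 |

L/D = 10.4

At 1 km, from the table: ρ = 1.112 kg/m³.
Level flight ⇒ L = W = m·g = 1280 × 9.81 = 12557 N.
Dynamic pressure q = 0.5 × 1.112 × 73.6² = 3012 Pa.
CL = 2W/(ρv²S) = 2×12557/(1.112×73.6²×12.1) = 0.3446.
CD = 0.0279 + 0.0443 × 0.3446² = 0.03316.
L/D = CL/CD = 0.3446 / 0.03316 = 10.4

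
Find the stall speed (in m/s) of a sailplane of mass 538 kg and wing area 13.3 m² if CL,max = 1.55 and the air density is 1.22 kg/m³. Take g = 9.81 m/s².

At stall, lift equals weight: L = W = m·g = 538 × 9.81 = 5278 N.
From L = ½ρV²S·CL,max = W: V_stall = √(2W/(ρSCL,max)) = √(2·5278/(1.22·13.3·1.55))
V_stall = √419.7 = 20.5 m/s

V_stall = 20.5 m/s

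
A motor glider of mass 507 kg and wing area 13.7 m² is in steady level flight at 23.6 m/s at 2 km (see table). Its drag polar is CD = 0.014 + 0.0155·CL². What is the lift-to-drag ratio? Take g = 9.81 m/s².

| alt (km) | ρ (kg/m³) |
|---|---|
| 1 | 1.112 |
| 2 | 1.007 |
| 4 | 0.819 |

L/D = 32.4

At 2 km, from the table: ρ = 1.007 kg/m³.
Level flight ⇒ L = W = m·g = 507 × 9.81 = 4973.7 N.
q = ½ρv² = ½ × 1.007 × 23.6² = 280.4 Pa.
CL = 2W/(ρv²S) = 2×4973.7/(1.007×23.6²×13.7) = 1.295.
CD = 0.014 + 0.0155 × 1.295² = 0.03998.
L/D = CL/CD = 1.295 / 0.03998 = 32.4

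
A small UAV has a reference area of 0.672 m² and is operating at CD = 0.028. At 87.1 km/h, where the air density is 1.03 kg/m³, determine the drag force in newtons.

Convert speed: v = 87.1 km/h ÷ 3.6 = 24.19 m/s.
D = ½ρv²S·CD = ½ × 1.03 × 24.19² × 0.672 × 0.028 = 5.67 N

D = 5.67 N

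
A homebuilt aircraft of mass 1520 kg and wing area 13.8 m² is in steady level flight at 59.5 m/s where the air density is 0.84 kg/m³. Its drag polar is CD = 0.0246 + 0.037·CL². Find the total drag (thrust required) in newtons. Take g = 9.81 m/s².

Weight W = mg = 1520 × 9.81 = 14911 N; in level flight L = W.
Dynamic pressure q = 0.5 × 0.84 × 59.5² = 1487 Pa.
CL = 2W/(ρv²S) = 2×14911/(0.84×59.5²×13.8) = 0.7267.
CD = 0.0246 + 0.037 × 0.7267² = 0.04414.
D = q·S·CD = 1487 × 13.8 × 0.04414 = 905.7 N

D = 906 N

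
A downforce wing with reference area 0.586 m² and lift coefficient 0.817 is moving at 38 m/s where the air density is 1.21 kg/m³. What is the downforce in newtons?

L = 418 N

Dynamic pressure q = ½ρv² = ½ × 1.21 × 38² = 873.6 Pa.
L = q·S·CL = 873.6 × 0.586 × 0.817 = 418 N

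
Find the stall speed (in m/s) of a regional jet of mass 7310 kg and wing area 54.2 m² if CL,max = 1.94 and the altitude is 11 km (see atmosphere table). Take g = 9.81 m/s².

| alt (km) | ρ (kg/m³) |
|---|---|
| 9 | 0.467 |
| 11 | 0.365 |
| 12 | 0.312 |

At 11 km, from the table: ρ = 0.365 kg/m³.
Stall occurs when L = W at CL,max. W = mg = 7310 × 9.81 = 71710 N.
From L = ½ρV²S·CL,max = W: V_stall = √(2W/(ρSCL,max)) = √(2·71710/(0.365·54.2·1.94))
V_stall = √3737 = 61.1 m/s

V_stall = 61.1 m/s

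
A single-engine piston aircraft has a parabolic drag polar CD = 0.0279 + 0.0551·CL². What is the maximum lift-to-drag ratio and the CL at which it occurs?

For CD = CD0 + K·CL², (L/D)max occurs at CL* = √(CD0/K) and equals 1/(2√(K·CD0)).
(L/D)max = 1/(2√(0.0551 × 0.0279)) = 1/(2 × 0.03921) = 12.8
CL* = √(0.0279/0.0551) = 0.712

(L/D)max = 12.8, at CL = 0.712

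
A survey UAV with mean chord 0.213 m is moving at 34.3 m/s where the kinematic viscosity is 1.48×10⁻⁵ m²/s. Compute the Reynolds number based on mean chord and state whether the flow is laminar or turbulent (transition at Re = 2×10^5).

Re = v·c/ν = 34.3 × 0.213 / (1.48×10⁻⁵) = 4.94×10^5
Since 4.94×10^5 > 2×10^5, the flow is turbulent.

Re = 4.94×10^5 (turbulent)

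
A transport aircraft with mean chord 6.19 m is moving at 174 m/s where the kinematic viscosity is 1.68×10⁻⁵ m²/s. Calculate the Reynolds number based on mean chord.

Re = v·c/ν = 174 × 6.19 / (1.68×10⁻⁵) = 6.41×10^7

Re = 6.41×10^7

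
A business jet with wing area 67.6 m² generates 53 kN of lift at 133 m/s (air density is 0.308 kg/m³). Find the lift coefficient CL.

CL = 0.288

From L = ½ρv²S·CL, rearranging gives CL = 2L/(ρv²S).
CL = 2 × 53000 / (0.308 × 133² × 67.6) = 0.288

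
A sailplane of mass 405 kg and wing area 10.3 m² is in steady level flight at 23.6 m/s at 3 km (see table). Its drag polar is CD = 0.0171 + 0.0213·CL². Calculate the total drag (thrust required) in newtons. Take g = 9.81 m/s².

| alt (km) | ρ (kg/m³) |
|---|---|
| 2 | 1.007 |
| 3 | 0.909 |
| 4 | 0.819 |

At 3 km, from the table: ρ = 0.909 kg/m³.
Level flight ⇒ L = W = m·g = 405 × 9.81 = 3973.1 N.
q = ½ρv² = ½ × 0.909 × 23.6² = 253.1 Pa.
CL = 2W/(ρv²S) = 2×3973.1/(0.909×23.6²×10.3) = 1.524.
CD = 0.0171 + 0.0213 × 1.524² = 0.06656.
D = q·S·CD = 253.1 × 10.3 × 0.06656 = 173.5 N

D = 174 N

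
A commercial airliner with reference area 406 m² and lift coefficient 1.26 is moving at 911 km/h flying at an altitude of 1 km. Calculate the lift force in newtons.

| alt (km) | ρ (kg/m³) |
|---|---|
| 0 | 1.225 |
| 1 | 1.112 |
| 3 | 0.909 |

At 1 km, from the table: ρ = 1.112 kg/m³.
Convert speed: v = 911 km/h ÷ 3.6 = 253.1 m/s.
Dynamic pressure q = ½ρv² = ½ × 1.112 × 253.1² = 35600 Pa.
L = q·S·CL = 35600 × 406 × 1.26 = 1.82×10^7 N ≈ 18200 kN

L = 1.82×10^7 N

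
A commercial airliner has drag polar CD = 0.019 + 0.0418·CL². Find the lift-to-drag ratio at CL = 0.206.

CD = 0.019 + 0.0418 × 0.206² = 0.02077
L/D = CL/CD = 0.206 / 0.02077 = 9.92

L/D = 9.92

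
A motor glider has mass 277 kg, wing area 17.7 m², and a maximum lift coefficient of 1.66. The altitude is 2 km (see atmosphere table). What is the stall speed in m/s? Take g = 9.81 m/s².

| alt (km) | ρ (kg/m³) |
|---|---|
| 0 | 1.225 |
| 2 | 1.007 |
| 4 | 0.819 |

V_stall = 13.6 m/s

At 2 km, from the table: ρ = 1.007 kg/m³.
Weight W = mg = 277 × 9.81 = 2717 N.
From L = ½ρV²S·CL,max = W: V_stall = √(2W/(ρSCL,max)) = √(2·2717/(1.007·17.7·1.66))
V_stall = √183.7 = 13.6 m/s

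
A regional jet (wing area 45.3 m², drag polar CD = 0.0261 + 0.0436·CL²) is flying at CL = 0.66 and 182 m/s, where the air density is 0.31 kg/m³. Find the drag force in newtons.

D = 10500 N

CD = 0.0261 + 0.0436 × 0.66² = 0.04509
D = ½ρv²S·CD = ½ × 0.31 × 182² × 45.3 × 0.04509 = 10500 N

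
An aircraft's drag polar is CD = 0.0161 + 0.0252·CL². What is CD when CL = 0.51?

CD = 0.0227

CD = 0.0161 + 0.0252 × 0.51² = 0.0161 + 0.006555 = 0.0227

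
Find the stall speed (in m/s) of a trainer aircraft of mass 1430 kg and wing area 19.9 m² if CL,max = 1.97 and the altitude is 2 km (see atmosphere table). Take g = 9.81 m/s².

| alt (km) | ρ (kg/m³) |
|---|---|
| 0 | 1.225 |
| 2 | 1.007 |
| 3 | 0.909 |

At 2 km, from the table: ρ = 1.007 kg/m³.
Stall occurs when L = W at CL,max. W = mg = 1430 × 9.81 = 14030 N.
V_stall = √(2W/(ρ·S·CL,max)) = √(2 × 14030 / (1.007 × 19.9 × 1.97))
V_stall = √710.7 = 26.7 m/s

V_stall = 26.7 m/s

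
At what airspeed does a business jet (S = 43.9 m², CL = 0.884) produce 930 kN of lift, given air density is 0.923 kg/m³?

L = ½ρv²S·CL ⇒ v = √(2L/(ρ·S·CL))
v = √(2 × 9.3×10^5 / (0.923 × 43.9 × 0.884)) = √51930 = 228 m/s

v = 228 m/s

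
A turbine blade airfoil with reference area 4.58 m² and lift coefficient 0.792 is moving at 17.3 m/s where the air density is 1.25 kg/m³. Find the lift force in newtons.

L = ½ρv²S·CL = ½ × 1.25 × 17.3² × 4.58 × 0.792 = 679 N

L = 679 N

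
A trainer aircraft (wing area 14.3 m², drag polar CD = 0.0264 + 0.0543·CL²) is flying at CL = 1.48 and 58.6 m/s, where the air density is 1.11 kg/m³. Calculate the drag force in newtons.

CD = 0.0264 + 0.0543 × 1.48² = 0.1453
D = ½ρv²S·CD = ½ × 1.11 × 58.6² × 14.3 × 0.1453 = 3960 N

D = 3960 N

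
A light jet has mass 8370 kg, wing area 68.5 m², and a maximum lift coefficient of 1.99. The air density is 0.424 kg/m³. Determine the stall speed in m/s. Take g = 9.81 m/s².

Stall occurs when L = W at CL,max. W = mg = 8370 × 9.81 = 82110 N.
From L = ½ρV²S·CL,max = W: V_stall = √(2W/(ρSCL,max)) = √(2·82110/(0.424·68.5·1.99))
V_stall = √2841 = 53.3 m/s

V_stall = 53.3 m/s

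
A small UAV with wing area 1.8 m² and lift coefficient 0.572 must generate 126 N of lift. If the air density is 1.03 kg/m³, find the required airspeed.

v = 15.4 m/s

L = ½ρv²S·CL ⇒ v = √(2L/(ρ·S·CL))
v = √(2 × 126 / (1.03 × 1.8 × 0.572)) = √237.6 = 15.4 m/s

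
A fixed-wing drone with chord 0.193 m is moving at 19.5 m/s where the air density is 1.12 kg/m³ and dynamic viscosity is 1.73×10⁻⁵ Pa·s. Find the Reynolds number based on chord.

Re = ρ·v·c/μ = 1.12 × 19.5 × 0.193 / (1.73×10⁻⁵) = 2.44×10^5

Re = 2.44×10^5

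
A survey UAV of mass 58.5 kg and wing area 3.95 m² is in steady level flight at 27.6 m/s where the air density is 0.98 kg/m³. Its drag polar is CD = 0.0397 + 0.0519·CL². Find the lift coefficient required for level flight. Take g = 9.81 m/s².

Weight W = mg = 58.5 × 9.81 = 573.88 N; in level flight L = W.
q = ½ρv² = ½ × 0.98 × 27.6² = 373.3 Pa.
CL = 2W/(ρv²S) = 2×573.88/(0.98×27.6²×3.95) = 0.3892.

CL = 0.389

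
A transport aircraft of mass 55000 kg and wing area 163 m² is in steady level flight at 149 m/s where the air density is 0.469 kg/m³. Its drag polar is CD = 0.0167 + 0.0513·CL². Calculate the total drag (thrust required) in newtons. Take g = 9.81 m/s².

Weight W = mg = 55000 × 9.81 = 5.3955×10^5 N; in level flight L = W.
q = ½ρv² = ½ × 0.469 × 149² = 5206 Pa.
CL = W/(q·S) = 5.3955×10^5 / (5206 × 163) = 0.6358.
CD = 0.0167 + 0.0513 × 0.6358² = 0.03744.
D = q·S·CD = 5206 × 163 × 0.03744 = 31770 N

D = 31800 N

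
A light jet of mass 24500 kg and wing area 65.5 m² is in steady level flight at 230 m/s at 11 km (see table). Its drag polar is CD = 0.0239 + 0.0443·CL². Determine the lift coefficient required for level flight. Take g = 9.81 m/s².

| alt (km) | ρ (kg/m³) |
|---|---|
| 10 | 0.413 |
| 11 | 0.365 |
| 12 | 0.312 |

CL = 0.38

At 11 km, from the table: ρ = 0.365 kg/m³.
Weight W = mg = 24500 × 9.81 = 2.4034×10^5 N; in level flight L = W.
Dynamic pressure q = 0.5 × 0.365 × 230² = 9654 Pa.
Required CL = L/(qS) = 2.4034×10^5/(9654·65.5) = 0.3801.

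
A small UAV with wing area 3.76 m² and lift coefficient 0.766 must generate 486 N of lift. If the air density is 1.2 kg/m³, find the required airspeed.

L = ½ρv²S·CL ⇒ v = √(2L/(ρ·S·CL))
v = √(2 × 486 / (1.2 × 3.76 × 0.766)) = √281.2 = 16.8 m/s

v = 16.8 m/s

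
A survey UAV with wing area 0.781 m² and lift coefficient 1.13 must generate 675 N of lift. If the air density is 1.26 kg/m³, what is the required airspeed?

v = 34.8 m/s

L = ½ρv²S·CL ⇒ v = √(2L/(ρ·S·CL))
v = √(2 × 675 / (1.26 × 0.781 × 1.13)) = √1214 = 34.8 m/s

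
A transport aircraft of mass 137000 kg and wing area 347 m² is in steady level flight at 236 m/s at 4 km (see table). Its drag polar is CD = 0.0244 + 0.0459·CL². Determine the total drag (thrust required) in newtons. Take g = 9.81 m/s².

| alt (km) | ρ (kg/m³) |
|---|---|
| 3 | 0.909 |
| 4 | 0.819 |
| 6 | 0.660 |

At 4 km, from the table: ρ = 0.819 kg/m³.
In steady level flight, lift balances weight: W = mg = 137000 × 9.81 = 1.344×10^6 N.
q = ½ρv² = ½ × 0.819 × 236² = 22810 Pa.
CL = 2W/(ρv²S) = 2×1.344×10^6/(0.819×236²×347) = 0.1698.
CD = 0.0244 + 0.0459 × 0.1698² = 0.02572.
D = q·S·CD = 22810 × 347 × 0.02572 = 2.036×10^5 N

D = 2.04×10^5 N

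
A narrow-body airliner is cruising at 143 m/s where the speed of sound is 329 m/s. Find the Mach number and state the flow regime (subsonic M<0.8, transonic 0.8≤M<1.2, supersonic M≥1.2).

M = v/a = 143 / 329 = 0.435
M = 0.435 → subsonic.

M = 0.435 (subsonic)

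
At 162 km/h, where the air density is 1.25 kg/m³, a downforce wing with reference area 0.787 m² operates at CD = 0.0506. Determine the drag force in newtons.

Convert speed: v = 162 km/h ÷ 3.6 = 45 m/s.
D = ½ρv²S·CD = ½ × 1.25 × 45² × 0.787 × 0.0506 = 50.4 N

D = 50.4 N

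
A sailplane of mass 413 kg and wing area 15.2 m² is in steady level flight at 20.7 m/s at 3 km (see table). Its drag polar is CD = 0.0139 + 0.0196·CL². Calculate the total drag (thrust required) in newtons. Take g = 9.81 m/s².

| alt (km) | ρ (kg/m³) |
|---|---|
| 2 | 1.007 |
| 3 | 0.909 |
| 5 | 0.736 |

D = 150 N

At 3 km, from the table: ρ = 0.909 kg/m³.
Weight W = mg = 413 × 9.81 = 4051.5 N; in level flight L = W.
Dynamic pressure q = 0.5 × 0.909 × 20.7² = 194.7 Pa.
CL = 2W/(ρv²S) = 2×4051.5/(0.909×20.7²×15.2) = 1.369.
CD = 0.0139 + 0.0196 × 1.369² = 0.05062.
D = q·S·CD = 194.7 × 15.2 × 0.05062 = 149.8 N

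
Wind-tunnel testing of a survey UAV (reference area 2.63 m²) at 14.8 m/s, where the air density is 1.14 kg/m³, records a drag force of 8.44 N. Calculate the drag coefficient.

From D = ½ρv²S·CD, rearranging gives CD = 2D/(ρv²S).
CD = 2 × 8.44 / (1.14 × 14.8² × 2.63) = 0.0257

CD = 0.0257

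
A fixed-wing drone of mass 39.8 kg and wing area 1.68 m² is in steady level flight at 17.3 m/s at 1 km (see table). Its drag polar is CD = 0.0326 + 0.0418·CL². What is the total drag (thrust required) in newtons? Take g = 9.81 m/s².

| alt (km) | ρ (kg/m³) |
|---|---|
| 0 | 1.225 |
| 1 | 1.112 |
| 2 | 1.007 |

D = 31.9 N

At 1 km, from the table: ρ = 1.112 kg/m³.
Level flight ⇒ L = W = m·g = 39.8 × 9.81 = 390.44 N.
Dynamic pressure q = 0.5 × 1.112 × 17.3² = 166.4 Pa.
CL = 2W/(ρv²S) = 2×390.44/(1.112×17.3²×1.68) = 1.397.
CD = 0.0326 + 0.0418 × 1.397² = 0.1141.
D = q·S·CD = 166.4 × 1.68 × 0.1141 = 31.91 N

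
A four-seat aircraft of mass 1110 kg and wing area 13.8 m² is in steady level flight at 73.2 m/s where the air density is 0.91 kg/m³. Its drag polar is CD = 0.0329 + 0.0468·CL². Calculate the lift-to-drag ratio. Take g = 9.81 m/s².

In steady level flight, lift balances weight: W = mg = 1110 × 9.81 = 10889 N.
q = ½ρv² = ½ × 0.91 × 73.2² = 2438 Pa.
CL = 2W/(ρv²S) = 2×10889/(0.91×73.2²×13.8) = 0.3237.
CD = 0.0329 + 0.0468 × 0.3237² = 0.0378.
L/D = CL/CD = 0.3237 / 0.0378 = 8.56

L/D = 8.56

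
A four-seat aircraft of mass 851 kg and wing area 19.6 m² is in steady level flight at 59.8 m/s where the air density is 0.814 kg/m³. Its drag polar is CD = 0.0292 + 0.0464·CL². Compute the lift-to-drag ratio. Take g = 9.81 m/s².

L/D = 8.82

In steady level flight, lift balances weight: W = mg = 851 × 9.81 = 8348.3 N.
Dynamic pressure q = 0.5 × 0.814 × 59.8² = 1455 Pa.
Required CL = L/(qS) = 8348.3/(1455·19.6) = 0.2926.
CD = 0.0292 + 0.0464 × 0.2926² = 0.03317.
L/D = CL/CD = 0.2926 / 0.03317 = 8.82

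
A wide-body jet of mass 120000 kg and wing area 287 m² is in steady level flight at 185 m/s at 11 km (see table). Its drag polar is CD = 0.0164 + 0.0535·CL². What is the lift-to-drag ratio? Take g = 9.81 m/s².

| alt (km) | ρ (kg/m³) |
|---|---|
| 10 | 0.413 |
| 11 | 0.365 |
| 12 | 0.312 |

L/D = 16.6

At 11 km, from the table: ρ = 0.365 kg/m³.
Level flight ⇒ L = W = m·g = 120000 × 9.81 = 1.1772×10^6 N.
Dynamic pressure q = 0.5 × 0.365 × 185² = 6246 Pa.
Required CL = L/(qS) = 1.1772×10^6/(6246·287) = 0.6567.
CD = 0.0164 + 0.0535 × 0.6567² = 0.03947.
L/D = CL/CD = 0.6567 / 0.03947 = 16.6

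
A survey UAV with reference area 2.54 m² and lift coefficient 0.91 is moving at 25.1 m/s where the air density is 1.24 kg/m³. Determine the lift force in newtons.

L = 903 N

Dynamic pressure q = ½ρv² = ½ × 1.24 × 25.1² = 390.6 Pa.
L = q·S·CL = 390.6 × 2.54 × 0.91 = 903 N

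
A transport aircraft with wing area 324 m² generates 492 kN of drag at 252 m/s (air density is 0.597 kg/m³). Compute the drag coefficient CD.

CD = 0.0801

From D = ½ρv²S·CD, rearranging gives CD = 2D/(ρv²S).
CD = 2 × 4.92×10^5 / (0.597 × 252² × 324) = 0.0801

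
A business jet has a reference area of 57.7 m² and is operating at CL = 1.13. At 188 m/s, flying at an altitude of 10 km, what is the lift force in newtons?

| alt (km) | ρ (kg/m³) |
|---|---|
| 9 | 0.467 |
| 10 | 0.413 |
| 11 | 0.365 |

L = 4.76×10^5 N

At 10 km, from the table: ρ = 0.413 kg/m³.
Dynamic pressure q = ½ρv² = ½ × 0.413 × 188² = 7299 Pa.
L = q·S·CL = 7299 × 57.7 × 1.13 = 4.76×10^5 N ≈ 476 kN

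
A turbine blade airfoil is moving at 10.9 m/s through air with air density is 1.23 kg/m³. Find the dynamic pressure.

q = ½ρv² = ½ × 1.23 × 10.9² = 73.1 Pa

q = 73.1 Pa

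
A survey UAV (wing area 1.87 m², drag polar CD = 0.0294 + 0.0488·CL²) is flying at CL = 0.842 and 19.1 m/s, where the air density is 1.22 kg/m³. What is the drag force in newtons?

D = 26.6 N

CD = 0.0294 + 0.0488 × 0.842² = 0.064
D = ½ρv²S·CD = ½ × 1.22 × 19.1² × 1.87 × 0.064 = 26.6 N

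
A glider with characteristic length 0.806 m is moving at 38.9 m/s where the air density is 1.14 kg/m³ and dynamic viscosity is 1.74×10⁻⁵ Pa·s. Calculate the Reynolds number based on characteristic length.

Re = ρ·v·c/μ = 1.14 × 38.9 × 0.806 / (1.74×10⁻⁵) = 2.05×10^6

Re = 2.05×10^6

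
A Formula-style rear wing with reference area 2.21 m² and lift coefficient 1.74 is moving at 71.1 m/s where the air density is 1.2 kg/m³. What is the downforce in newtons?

Dynamic pressure q = ½ρv² = ½ × 1.2 × 71.1² = 3033 Pa.
L = q·S·CL = 3033 × 2.21 × 1.74 = 11700 N ≈ 11.7 kN

L = 11700 N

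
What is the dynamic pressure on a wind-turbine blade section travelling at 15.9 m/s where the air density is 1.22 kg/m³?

q = 154 Pa

q = ½ρv² = ½ × 1.22 × 15.9² = 154 Pa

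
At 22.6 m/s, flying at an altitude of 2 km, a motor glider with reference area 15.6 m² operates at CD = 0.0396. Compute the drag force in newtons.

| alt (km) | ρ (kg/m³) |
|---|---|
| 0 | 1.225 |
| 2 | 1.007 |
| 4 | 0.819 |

At 2 km, from the table: ρ = 1.007 kg/m³.
Dynamic pressure q = ½ρv² = ½ × 1.007 × 22.6² = 257.2 Pa.
D = q·S·CD = 257.2 × 15.6 × 0.0396 = 159 N

D = 159 N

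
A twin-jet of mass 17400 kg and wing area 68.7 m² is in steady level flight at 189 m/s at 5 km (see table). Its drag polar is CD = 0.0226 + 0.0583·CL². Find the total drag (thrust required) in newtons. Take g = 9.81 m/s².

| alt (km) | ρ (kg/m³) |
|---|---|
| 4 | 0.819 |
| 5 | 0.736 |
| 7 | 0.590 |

At 5 km, from the table: ρ = 0.736 kg/m³.
Weight W = mg = 17400 × 9.81 = 1.7069×10^5 N; in level flight L = W.
Dynamic pressure q = 0.5 × 0.736 × 189² = 13150 Pa.
CL = W/(q·S) = 1.7069×10^5 / (13150 × 68.7) = 0.189.
CD = 0.0226 + 0.0583 × 0.189² = 0.02468.
D = q·S·CD = 13150 × 68.7 × 0.02468 = 22290 N

D = 22300 N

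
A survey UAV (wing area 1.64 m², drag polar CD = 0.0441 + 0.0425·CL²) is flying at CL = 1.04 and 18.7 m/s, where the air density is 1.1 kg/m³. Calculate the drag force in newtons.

D = 28.4 N

CD = 0.0441 + 0.0425 × 1.04² = 0.09007
D = ½ρv²S·CD = ½ × 1.1 × 18.7² × 1.64 × 0.09007 = 28.4 N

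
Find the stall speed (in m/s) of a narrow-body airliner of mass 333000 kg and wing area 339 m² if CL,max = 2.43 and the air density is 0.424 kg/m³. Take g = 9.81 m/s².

Weight W = mg = 333000 × 9.81 = 3.267×10^6 N.
From L = ½ρV²S·CL,max = W: V_stall = √(2W/(ρSCL,max)) = √(2·3.267×10^6/(0.424·339·2.43))
V_stall = √18710 = 137 m/s

V_stall = 137 m/s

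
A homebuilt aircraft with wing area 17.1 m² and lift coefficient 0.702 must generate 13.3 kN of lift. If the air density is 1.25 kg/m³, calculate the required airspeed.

v = 42.1 m/s

L = ½ρv²S·CL ⇒ v = √(2L/(ρ·S·CL))
v = √(2 × 13300 / (1.25 × 17.1 × 0.702)) = √1773 = 42.1 m/s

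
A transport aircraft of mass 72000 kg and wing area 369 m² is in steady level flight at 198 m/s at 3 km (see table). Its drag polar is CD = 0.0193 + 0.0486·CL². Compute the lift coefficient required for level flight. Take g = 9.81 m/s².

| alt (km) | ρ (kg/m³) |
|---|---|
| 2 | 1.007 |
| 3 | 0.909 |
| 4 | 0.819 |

CL = 0.107

At 3 km, from the table: ρ = 0.909 kg/m³.
Weight W = mg = 72000 × 9.81 = 7.0632×10^5 N; in level flight L = W.
Dynamic pressure q = 0.5 × 0.909 × 198² = 17820 Pa.
CL = W/(q·S) = 7.0632×10^5 / (17820 × 369) = 0.1074.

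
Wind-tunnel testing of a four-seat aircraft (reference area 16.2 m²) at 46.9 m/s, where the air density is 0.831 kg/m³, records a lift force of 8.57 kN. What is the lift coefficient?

CL = 0.579

From L = ½ρv²S·CL, rearranging gives CL = 2L/(ρv²S).
CL = 2 × 8570 / (0.831 × 46.9² × 16.2) = 0.579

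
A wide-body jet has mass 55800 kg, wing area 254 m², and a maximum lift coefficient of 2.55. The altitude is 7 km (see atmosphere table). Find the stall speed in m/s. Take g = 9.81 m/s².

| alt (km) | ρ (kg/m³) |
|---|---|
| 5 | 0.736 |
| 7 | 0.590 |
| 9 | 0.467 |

At 7 km, from the table: ρ = 0.590 kg/m³.
Weight W = mg = 55800 × 9.81 = 5.474×10^5 N.
From L = ½ρV²S·CL,max = W: V_stall = √(2W/(ρSCL,max)) = √(2·5.474×10^5/(0.59·254·2.55))
V_stall = √2865 = 53.5 m/s

V_stall = 53.5 m/s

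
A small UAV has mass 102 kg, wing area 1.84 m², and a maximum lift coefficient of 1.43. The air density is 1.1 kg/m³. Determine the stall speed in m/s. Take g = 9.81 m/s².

Stall occurs when L = W at CL,max. W = mg = 102 × 9.81 = 1001 N.
V_stall = √(2W/(ρ·S·CL,max)) = √(2 × 1001 / (1.1 × 1.84 × 1.43))
V_stall = √691.4 = 26.3 m/s

V_stall = 26.3 m/s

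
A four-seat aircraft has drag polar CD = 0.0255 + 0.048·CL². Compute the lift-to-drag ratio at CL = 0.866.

CD = 0.0255 + 0.048 × 0.866² = 0.0615
L/D = CL/CD = 0.866 / 0.0615 = 14.1

L/D = 14.1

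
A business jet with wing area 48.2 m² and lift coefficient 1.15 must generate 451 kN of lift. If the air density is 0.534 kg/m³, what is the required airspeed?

v = 175 m/s

L = ½ρv²S·CL ⇒ v = √(2L/(ρ·S·CL))
v = √(2 × 4.51×10^5 / (0.534 × 48.2 × 1.15)) = √30470 = 175 m/s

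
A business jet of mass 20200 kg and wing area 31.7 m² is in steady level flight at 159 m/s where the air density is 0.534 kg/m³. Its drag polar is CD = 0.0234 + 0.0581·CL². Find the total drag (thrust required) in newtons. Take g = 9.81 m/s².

In steady level flight, lift balances weight: W = mg = 20200 × 9.81 = 1.9816×10^5 N.
Dynamic pressure q = 0.5 × 0.534 × 159² = 6750 Pa.
CL = 2W/(ρv²S) = 2×1.9816×10^5/(0.534×159²×31.7) = 0.9261.
CD = 0.0234 + 0.0581 × 0.9261² = 0.07323.
D = q·S·CD = 6750 × 31.7 × 0.07323 = 15670 N

D = 15700 N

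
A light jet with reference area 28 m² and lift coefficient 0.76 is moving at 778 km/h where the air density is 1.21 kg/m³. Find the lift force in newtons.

Convert speed: v = 778 km/h ÷ 3.6 = 216.1 m/s.
L = ½ρv²S·CL = ½ × 1.21 × 216.1² × 28 × 0.76 = 6.01×10^5 N ≈ 601 kN

L = 6.01×10^5 N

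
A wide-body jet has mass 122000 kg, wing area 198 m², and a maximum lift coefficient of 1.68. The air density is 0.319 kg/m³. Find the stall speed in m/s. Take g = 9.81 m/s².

Stall occurs when L = W at CL,max. W = mg = 122000 × 9.81 = 1.197×10^6 N.
From L = ½ρV²S·CL,max = W: V_stall = √(2W/(ρSCL,max)) = √(2·1.197×10^6/(0.319·198·1.68))
V_stall = √22560 = 150 m/s

V_stall = 150 m/s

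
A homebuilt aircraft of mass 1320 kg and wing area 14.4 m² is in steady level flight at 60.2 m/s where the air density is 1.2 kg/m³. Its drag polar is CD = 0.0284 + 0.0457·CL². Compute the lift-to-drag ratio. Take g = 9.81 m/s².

Weight W = mg = 1320 × 9.81 = 12949 N; in level flight L = W.
Dynamic pressure q = 0.5 × 1.2 × 60.2² = 2174 Pa.
CL = 2W/(ρv²S) = 2×12949/(1.2×60.2²×14.4) = 0.4136.
CD = 0.0284 + 0.0457 × 0.4136² = 0.03622.
L/D = CL/CD = 0.4136 / 0.03622 = 11.4

L/D = 11.4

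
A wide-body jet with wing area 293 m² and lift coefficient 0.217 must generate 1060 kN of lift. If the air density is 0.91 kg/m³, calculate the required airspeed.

v = 191 m/s

L = ½ρv²S·CL ⇒ v = √(2L/(ρ·S·CL))
v = √(2 × 1.06×10^6 / (0.91 × 293 × 0.217)) = √36640 = 191 m/s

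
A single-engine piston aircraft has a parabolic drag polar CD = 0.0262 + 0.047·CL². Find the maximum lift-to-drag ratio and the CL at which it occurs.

(L/D)max = 14.2, at CL = 0.747

For CD = CD0 + K·CL², (L/D)max occurs at CL* = √(CD0/K) and equals 1/(2√(K·CD0)).
(L/D)max = 1/(2√(0.047 × 0.0262)) = 1/(2 × 0.03509) = 14.2
CL* = √(0.0262/0.047) = 0.747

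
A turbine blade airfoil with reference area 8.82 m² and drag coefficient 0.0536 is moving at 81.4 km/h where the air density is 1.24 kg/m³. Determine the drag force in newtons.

D = 150 N

Convert speed: v = 81.4 km/h ÷ 3.6 = 22.61 m/s.
D = ½ρv²S·CD = ½ × 1.24 × 22.61² × 8.82 × 0.0536 = 150 N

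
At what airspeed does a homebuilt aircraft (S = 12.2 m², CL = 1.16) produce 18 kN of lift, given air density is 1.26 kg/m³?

L = ½ρv²S·CL ⇒ v = √(2L/(ρ·S·CL))
v = √(2 × 18000 / (1.26 × 12.2 × 1.16)) = √2019 = 44.9 m/s

v = 44.9 m/s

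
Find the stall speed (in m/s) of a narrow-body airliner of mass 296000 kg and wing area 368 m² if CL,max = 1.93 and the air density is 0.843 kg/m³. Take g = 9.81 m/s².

V_stall = 98.5 m/s

Weight W = mg = 296000 × 9.81 = 2.904×10^6 N.
From L = ½ρV²S·CL,max = W: V_stall = √(2W/(ρSCL,max)) = √(2·2.904×10^6/(0.843·368·1.93))
V_stall = √9700 = 98.5 m/s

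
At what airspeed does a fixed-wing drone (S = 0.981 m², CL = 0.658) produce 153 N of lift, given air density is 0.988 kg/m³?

L = ½ρv²S·CL ⇒ v = √(2L/(ρ·S·CL))
v = √(2 × 153 / (0.988 × 0.981 × 0.658)) = √479.8 = 21.9 m/s

v = 21.9 m/s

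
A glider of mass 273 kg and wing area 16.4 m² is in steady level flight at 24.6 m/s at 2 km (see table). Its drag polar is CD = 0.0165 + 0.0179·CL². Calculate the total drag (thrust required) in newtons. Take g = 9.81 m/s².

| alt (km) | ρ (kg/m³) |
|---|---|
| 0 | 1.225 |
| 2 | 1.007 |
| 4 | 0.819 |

At 2 km, from the table: ρ = 1.007 kg/m³.
Weight W = mg = 273 × 9.81 = 2678.1 N; in level flight L = W.
Dynamic pressure q = 0.5 × 1.007 × 24.6² = 304.7 Pa.
CL = 2W/(ρv²S) = 2×2678.1/(1.007×24.6²×16.4) = 0.5359.
CD = 0.0165 + 0.0179 × 0.5359² = 0.02164.
D = q·S·CD = 304.7 × 16.4 × 0.02164 = 108.1 N

D = 108 N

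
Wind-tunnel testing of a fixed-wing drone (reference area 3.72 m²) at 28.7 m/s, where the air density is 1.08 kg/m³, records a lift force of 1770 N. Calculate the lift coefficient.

From L = ½ρv²S·CL, rearranging gives CL = 2L/(ρv²S).
CL = 2 × 1770 / (1.08 × 28.7² × 3.72) = 1.07

CL = 1.07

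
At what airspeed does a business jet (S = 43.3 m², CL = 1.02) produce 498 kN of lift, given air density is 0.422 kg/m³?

v = 231 m/s

L = ½ρv²S·CL ⇒ v = √(2L/(ρ·S·CL))
v = √(2 × 4.98×10^5 / (0.422 × 43.3 × 1.02)) = √53440 = 231 m/s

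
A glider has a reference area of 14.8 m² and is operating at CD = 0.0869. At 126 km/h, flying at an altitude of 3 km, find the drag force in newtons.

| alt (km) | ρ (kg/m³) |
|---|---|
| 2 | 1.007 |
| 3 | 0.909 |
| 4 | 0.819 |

At 3 km, from the table: ρ = 0.909 kg/m³.
Convert speed: v = 126 km/h ÷ 3.6 = 35 m/s.
D = ½ρv²S·CD = ½ × 0.909 × 35² × 14.8 × 0.0869 = 716 N

D = 716 N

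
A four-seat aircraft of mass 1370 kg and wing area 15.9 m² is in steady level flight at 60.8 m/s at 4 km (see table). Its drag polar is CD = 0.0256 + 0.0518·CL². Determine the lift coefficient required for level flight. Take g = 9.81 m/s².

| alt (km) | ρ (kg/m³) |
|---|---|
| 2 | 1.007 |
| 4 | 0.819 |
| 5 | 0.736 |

CL = 0.558

At 4 km, from the table: ρ = 0.819 kg/m³.
Weight W = mg = 1370 × 9.81 = 13440 N; in level flight L = W.
q = ½ρv² = ½ × 0.819 × 60.8² = 1514 Pa.
CL = W/(q·S) = 13440 / (1514 × 15.9) = 0.5584.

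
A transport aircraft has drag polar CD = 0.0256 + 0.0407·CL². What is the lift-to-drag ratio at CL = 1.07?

L/D = 14.8

CD = 0.0256 + 0.0407 × 1.07² = 0.0722
L/D = CL/CD = 1.07 / 0.0722 = 14.8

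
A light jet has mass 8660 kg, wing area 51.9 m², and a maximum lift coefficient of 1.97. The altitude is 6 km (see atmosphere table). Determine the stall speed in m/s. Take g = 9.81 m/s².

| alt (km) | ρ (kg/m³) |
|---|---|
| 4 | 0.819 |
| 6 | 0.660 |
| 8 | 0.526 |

At 6 km, from the table: ρ = 0.660 kg/m³.
At stall, lift equals weight: L = W = m·g = 8660 × 9.81 = 84950 N.
V_stall = √(2W/(ρ·S·CL,max)) = √(2 × 84950 / (0.66 × 51.9 × 1.97))
V_stall = √2518 = 50.2 m/s

V_stall = 50.2 m/s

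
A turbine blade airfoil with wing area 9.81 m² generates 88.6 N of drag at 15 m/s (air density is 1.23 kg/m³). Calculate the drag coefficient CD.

From D = ½ρv²S·CD, rearranging gives CD = 2D/(ρv²S).
CD = 2 × 88.6 / (1.23 × 15² × 9.81) = 0.0653

CD = 0.0653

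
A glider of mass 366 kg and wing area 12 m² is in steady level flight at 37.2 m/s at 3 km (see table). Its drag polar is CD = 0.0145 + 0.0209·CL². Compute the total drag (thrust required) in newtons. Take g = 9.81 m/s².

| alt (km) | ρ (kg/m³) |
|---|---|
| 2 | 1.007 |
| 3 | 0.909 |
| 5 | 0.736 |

D = 145 N

At 3 km, from the table: ρ = 0.909 kg/m³.
Weight W = mg = 366 × 9.81 = 3590.5 N; in level flight L = W.
Dynamic pressure q = 0.5 × 0.909 × 37.2² = 629 Pa.
CL = 2W/(ρv²S) = 2×3590.5/(0.909×37.2²×12) = 0.4757.
CD = 0.0145 + 0.0209 × 0.4757² = 0.01923.
D = q·S·CD = 629 × 12 × 0.01923 = 145.1 N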